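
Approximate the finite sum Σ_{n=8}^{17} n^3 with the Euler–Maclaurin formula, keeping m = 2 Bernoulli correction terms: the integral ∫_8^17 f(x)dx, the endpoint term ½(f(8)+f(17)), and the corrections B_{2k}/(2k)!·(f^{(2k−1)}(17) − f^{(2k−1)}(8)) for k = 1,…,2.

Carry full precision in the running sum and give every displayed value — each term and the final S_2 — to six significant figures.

S_2 ≈ 22625.0

∫_8^17 x^3 dx evaluates to 19856.2.
Endpoint term: (f(8) + f(17))/2 = (512.000 + 4913.00)/2 = 2712.50.
So far: 22568.8.
k=1: B_{2}/(2)! × [f^{(1)}(17) − f^{(1)}(8)] = 1/12 × (867.000 − 192.000) = 56.2500.
Running total after k=1: 22625.0.
k=2: B_{4}/(4)! × [f^{(3)}(17) − f^{(3)}(8)] = −1/720 × (6.00000 − 6.00000) = 0.00000.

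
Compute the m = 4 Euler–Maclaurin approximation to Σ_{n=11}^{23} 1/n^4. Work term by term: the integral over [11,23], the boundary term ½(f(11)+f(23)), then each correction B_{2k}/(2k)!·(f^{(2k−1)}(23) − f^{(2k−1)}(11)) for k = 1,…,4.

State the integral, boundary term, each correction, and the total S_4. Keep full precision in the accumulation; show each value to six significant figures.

S_4 ≈ 0.000260989

Integral: ∫_11^23 1/x^4 dx = 0.000223042.
Endpoint term: (f(11) + f(23))/2 = (6.83013e-05 + 3.57346e-06)/2 = 3.59374e-05.
So far: 0.000258979.
Order-1 term: 1/12 · (-6.21471e-07 − (-2.48369e-05)) = 2.01795e-06.
Running total after k=1: 0.000260997.
Order-2 term: −1/720 · (-3.52441e-08 − (-6.15790e-06)) = -8.50369e-09.
Running total after k=2: 0.000260989.
Order-3 term: 1/30240 · (-3.73094e-09 − (-2.84994e-06)) = 9.41205e-11.
Running total after k=3: 0.000260989.
Order-4 term: −1/1209600 · (-6.34754e-10 − (-2.11979e-06)) = -1.75194e-12.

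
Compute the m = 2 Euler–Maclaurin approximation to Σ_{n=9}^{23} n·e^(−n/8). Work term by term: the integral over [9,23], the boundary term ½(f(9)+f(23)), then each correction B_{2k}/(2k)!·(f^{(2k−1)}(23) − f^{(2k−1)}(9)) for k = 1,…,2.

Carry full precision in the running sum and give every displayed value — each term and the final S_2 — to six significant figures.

S_2 ≈ 32.2658

∫_9^23 x·e^(−x/8) dx evaluates to 30.1615.
Endpoint term: (f(9) + f(23))/2 = (2.92187 + 1.29757)/2 = 2.10972.
Running total after boundary: 32.2713.
Order-1 term: 1/12 · (-0.105780 − (-0.0405816)) = -0.00543323.
Partial sum through k=1: 32.2658.
Order-2 term: −1/720 · (0.000110188 − 0.00951130) = 1.30571e-05.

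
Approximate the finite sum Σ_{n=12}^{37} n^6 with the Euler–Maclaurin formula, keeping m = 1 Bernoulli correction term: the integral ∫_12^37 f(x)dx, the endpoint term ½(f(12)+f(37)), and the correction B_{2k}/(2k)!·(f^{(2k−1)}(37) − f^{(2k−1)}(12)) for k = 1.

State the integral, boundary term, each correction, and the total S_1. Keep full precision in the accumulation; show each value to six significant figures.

The integral term ∫_12^37 x^6 dx = 1.35566e+10.
½[f(12) + f(37)] = ½[2.98598e+06 + 2.56573e+09] = 1.28436e+09.
Running total after boundary: 1.48409e+10.
k=1: B_{2}/(2)! × [f^{(1)}(37) − f^{(1)}(12)] = 1/12 × (4.16064e+08 − 1.49299e+06) = 3.45476e+07.

S_1 ≈ 1.48755e+10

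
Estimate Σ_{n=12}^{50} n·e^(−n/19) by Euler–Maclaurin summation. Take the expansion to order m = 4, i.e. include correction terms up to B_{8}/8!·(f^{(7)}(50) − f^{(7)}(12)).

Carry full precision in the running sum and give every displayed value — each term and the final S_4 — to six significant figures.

S_4 ≈ 223.819

The integral term ∫_12^50 x·e^(−x/19) dx = 218.856.
Boundary: ½(f(12) + f(50)) = ½(6.38102 + 3.59824) = 4.98963.
Integral + boundary = 223.845.
k=1: B_{2}/(2)! × [f^{(1)}(50) − f^{(1)}(12)] = 1/12 × (-0.117416 − 0.195908) = -0.0261104.
After k=1: 223.819.
k=2: B_{4}/(4)! × [f^{(3)}(50) − f^{(3)}(12)] = −1/720 × (7.34441e-05 − 0.00348867) = 4.74338e-06.
After k=2: 223.819.
k=3: B_{6}/(6)! × [f^{(5)}(50) − f^{(5)}(12)] = 1/30240 × (1.30787e-06 − 1.78246e-05) = -5.46187e-10.
After k=3: 223.819.
k=4: B_{8}/(8)! × [f^{(7)}(50) − f^{(7)}(12)] = −1/1209600 × (6.68225e-09 − 7.19812e-08) = 5.39839e-14.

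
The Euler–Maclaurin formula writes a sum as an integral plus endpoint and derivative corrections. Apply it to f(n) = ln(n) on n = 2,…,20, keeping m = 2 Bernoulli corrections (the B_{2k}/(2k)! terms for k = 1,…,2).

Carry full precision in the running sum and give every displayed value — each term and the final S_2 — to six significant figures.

∫_2^20 ln(x) dx evaluates to 40.5284.
½[f(2) + f(20)] = ½[0.693147 + 2.99573] = 1.84444.
Running total after boundary: 42.3728.
Order-1 term: 1/12 · (0.0500000 − 0.500000) = -0.0375000.
Running total after k=1: 42.3353.
Order-2 term: −1/720 · (0.000250000 − 0.250000) = 0.000346875.

S_2 ≈ 42.3356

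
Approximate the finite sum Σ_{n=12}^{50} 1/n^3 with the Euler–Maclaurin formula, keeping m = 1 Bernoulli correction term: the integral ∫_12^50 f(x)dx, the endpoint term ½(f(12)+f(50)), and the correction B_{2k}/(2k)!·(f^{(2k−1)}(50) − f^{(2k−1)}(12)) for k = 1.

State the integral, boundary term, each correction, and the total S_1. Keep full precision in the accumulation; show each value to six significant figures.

S_1 ≈ 0.00357759

The integral term ∫_12^50 1/x^3 dx = 0.00327222.
Boundary: ½(f(12) + f(50)) = ½(0.000578704 + 8.00000e-06) = 0.000293352.
Running total after boundary: 0.00356557.
Correction k=1: B_{2}/2! · (f^{(1)}(50) − f^{(1)}(12)) = 1/12 · (-4.80000e-07 − (-0.000144676)) = 1.20163e-05.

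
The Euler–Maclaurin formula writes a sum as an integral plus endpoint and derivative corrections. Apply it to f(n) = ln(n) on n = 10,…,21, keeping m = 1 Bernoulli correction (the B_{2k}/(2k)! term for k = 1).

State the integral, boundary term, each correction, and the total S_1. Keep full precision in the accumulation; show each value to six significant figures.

The integral term ∫_10^21 ln(x) dx = 29.9091.
Boundary: ½(f(10) + f(21)) = ½(2.30259 + 3.04452) = 2.67355.
Running total after boundary: 32.5827.
Correction k=1: B_{2}/2! · (f^{(1)}(21) − f^{(1)}(10)) = 1/12 · (0.0476190 − 0.100000) = -0.00436508.

S_1 ≈ 32.5783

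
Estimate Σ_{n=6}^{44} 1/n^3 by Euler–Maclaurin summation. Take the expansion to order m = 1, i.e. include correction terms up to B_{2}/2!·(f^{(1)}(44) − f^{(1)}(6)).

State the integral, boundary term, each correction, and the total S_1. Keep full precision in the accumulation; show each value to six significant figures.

The integral term ∫_6^44 1/x^3 dx = 0.0136306.
Boundary: ½(f(6) + f(44)) = ½(0.00462963 + 1.17393e-05) = 0.00232068.
So far: 0.0159513.
Order-1 term: 1/12 · (-8.00406e-07 − (-0.00231481)) = 0.000192835.

S_1 ≈ 0.0161441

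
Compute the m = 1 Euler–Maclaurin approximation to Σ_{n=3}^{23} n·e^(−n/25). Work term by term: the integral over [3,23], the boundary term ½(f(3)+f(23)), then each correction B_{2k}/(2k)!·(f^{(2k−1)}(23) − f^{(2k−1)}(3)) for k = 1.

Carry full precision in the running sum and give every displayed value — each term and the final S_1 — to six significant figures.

S_1 ≈ 148.472

The integral term ∫_3^23 x·e^(−x/25) dx = 142.621.
½[f(3) + f(23)] = ½[2.66076 + 9.16594] = 5.91335.
So far: 148.535.
Correction k=1: B_{2}/2! · (f^{(1)}(23) − f^{(1)}(3)) = 1/12 · (0.0318815 − 0.780490) = -0.0623840.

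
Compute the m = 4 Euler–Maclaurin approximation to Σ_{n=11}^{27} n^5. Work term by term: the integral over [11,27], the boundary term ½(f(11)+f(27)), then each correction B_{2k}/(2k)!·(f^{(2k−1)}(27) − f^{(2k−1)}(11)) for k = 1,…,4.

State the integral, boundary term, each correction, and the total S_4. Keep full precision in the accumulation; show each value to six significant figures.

S_4 ≈ 7.17451e+07

The integral term ∫_11^27 x^5 dx = 6.42748e+07.
Boundary: ½(f(11) + f(27)) = ½(161051 + 1.43489e+07) = 7.25498e+06.
Running total after boundary: 7.15298e+07.
Order-1 term: 1/12 · (2.65720e+06 − 73205.0) = 215333.
After k=1: 7.17451e+07.
Order-2 term: −1/720 · (43740.0 − 7260.00) = -50.6667.
After k=2: 7.17451e+07.
Order-3 term: 1/30240 · (120.000 − 120.000) = 0.00000.
After k=3: 7.17451e+07.
Order-4 term: −1/1209600 · (0.00000 − 0.00000) = 0.00000.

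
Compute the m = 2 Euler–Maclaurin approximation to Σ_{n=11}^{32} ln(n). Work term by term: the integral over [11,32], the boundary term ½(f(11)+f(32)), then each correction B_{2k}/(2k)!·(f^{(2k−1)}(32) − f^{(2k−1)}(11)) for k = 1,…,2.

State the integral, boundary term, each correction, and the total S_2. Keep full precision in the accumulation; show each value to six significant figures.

S_2 ≈ 66.4535

The integral term ∫_11^32 ln(x) dx = 63.5267.
Boundary: ½(f(11) + f(32)) = ½(2.39790 + 3.46574) = 2.93182.
Running total after boundary: 66.4585.
Correction k=1: B_{2}/2! · (f^{(1)}(32) − f^{(1)}(11)) = 1/12 · (0.0312500 − 0.0909091) = -0.00497159.
Partial sum through k=1: 66.4535.
Correction k=2: B_{4}/4! · (f^{(3)}(32) − f^{(3)}(11)) = −1/720 · (6.10352e-05 − 0.00150263) = 2.00221e-06.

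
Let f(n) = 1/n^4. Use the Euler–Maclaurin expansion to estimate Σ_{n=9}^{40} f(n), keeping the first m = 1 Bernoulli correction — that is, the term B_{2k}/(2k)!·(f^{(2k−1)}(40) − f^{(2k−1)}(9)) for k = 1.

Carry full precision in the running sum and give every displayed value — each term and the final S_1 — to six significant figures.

∫_9^40 1/x^4 dx evaluates to 0.000452039.
Boundary: ½(f(9) + f(40)) = ½(0.000152416 + 3.90625e-07) = 7.64032e-05.
Integral + boundary = 0.000528442.
Order-1 term: 1/12 · (-3.90625e-08 − (-6.77404e-05)) = 5.64177e-06.

S_1 ≈ 0.000534084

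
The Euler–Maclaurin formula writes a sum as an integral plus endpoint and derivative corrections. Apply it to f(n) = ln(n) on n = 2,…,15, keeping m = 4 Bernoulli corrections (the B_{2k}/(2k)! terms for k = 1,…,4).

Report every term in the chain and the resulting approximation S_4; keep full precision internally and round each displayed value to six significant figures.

The integral term ∫_2^15 ln(x) dx = 26.2345.
½[f(2) + f(15)] = ½[0.693147 + 2.70805] = 1.70060.
Running total after boundary: 27.9351.
Correction k=1: B_{2}/2! · (f^{(1)}(15) − f^{(1)}(2)) = 1/12 · (0.0666667 − 0.500000) = -0.0361111.
Running total after k=1: 27.8989.
Correction k=2: B_{4}/4! · (f^{(3)}(15) − f^{(3)}(2)) = −1/720 · (0.000592593 − 0.250000) = 0.000346399.
Running total after k=2: 27.8993.
Correction k=3: B_{6}/6! · (f^{(5)}(15) − f^{(5)}(2)) = 1/30240 · (3.16049e-05 − 0.750000) = -2.48005e-05.
Running total after k=3: 27.8993.
Correction k=4: B_{8}/8! · (f^{(7)}(15) − f^{(7)}(2)) = −1/1209600 · (4.21399e-06 − 5.62500) = 4.65029e-06.

S_4 ≈ 27.8993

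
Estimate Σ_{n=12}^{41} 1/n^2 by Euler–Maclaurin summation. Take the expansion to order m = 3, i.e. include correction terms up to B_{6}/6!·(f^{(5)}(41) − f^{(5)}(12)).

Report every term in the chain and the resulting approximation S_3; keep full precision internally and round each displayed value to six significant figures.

S_3 ≈ 0.0628067

∫_12^41 1/x^2 dx evaluates to 0.0589431.
Endpoint term: (f(12) + f(41))/2 = (0.00694444 + 0.000594884)/2 = 0.00376966.
So far: 0.0627128.
k=1: B_{2}/(2)! × [f^{(1)}(41) − f^{(1)}(12)] = 1/12 × (-2.90187e-05 − (-0.00115741)) = 9.40324e-05.
After k=1: 0.0628068.
k=2: B_{4}/(4)! × [f^{(3)}(41) − f^{(3)}(12)] = −1/720 × (-2.07153e-07 − (-9.64506e-05)) = -1.33671e-07.
After k=2: 0.0628067.
k=3: B_{6}/(6)! × [f^{(5)}(41) − f^{(5)}(12)] = 1/30240 × (-3.69697e-09 − (-2.00939e-05)) = 6.64358e-10.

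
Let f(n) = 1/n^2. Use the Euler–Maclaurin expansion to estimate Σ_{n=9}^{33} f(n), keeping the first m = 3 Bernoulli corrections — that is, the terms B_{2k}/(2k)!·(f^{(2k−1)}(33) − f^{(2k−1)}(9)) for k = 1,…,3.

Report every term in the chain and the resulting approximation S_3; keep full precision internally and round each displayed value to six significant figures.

The integral term ∫_9^33 1/x^2 dx = 0.0808081.
Endpoint term: (f(9) + f(33))/2 = (0.0123457 + 0.000918274)/2 = 0.00663198.
So far: 0.0874401.
k=1: B_{2}/(2)! × [f^{(1)}(33) − f^{(1)}(9)] = 1/12 × (-5.56529e-05 − (-0.00274348)) = 0.000223986.
Running total after k=1: 0.0876640.
k=2: B_{4}/(4)! × [f^{(3)}(33) − f^{(3)}(9)] = −1/720 × (-6.13256e-07 − (-0.000406442)) = -5.63651e-07.
Running total after k=2: 0.0876635.
k=3: B_{6}/(6)! × [f^{(5)}(33) − f^{(5)}(9)] = 1/30240 × (-1.68941e-08 − (-0.000150534)) = 4.97742e-09.

S_3 ≈ 0.0876635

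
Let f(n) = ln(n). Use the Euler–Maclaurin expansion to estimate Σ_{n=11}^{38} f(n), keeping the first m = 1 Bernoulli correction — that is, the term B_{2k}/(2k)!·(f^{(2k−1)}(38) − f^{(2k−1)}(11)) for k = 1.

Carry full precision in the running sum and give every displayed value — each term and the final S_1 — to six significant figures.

S_1 ≈ 87.8638

Integral: ∫_11^38 ln(x) dx = 84.8514.
½[f(11) + f(38)] = ½[2.39790 + 3.63759] = 3.01774.
Running total after boundary: 87.8692.
k=1: B_{2}/(2)! × [f^{(1)}(38) − f^{(1)}(11)] = 1/12 × (0.0263158 − 0.0909091) = -0.00538278.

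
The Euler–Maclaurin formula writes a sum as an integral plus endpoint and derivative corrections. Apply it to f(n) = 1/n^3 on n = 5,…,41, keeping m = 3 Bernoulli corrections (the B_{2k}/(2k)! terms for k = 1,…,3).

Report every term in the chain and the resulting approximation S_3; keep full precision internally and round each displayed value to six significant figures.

∫_5^41 1/x^3 dx evaluates to 0.0197026.
Boundary: ½(f(5) + f(41)) = ½(0.00800000 + 1.45094e-05) = 0.00400725.
Running total after boundary: 0.0237098.
k=1: B_{2}/(2)! × [f^{(1)}(41) − f^{(1)}(5)] = 1/12 × (-1.06166e-06 − (-0.00480000)) = 0.000399912.
After k=1: 0.0241097.
k=2: B_{4}/(4)! × [f^{(3)}(41) − f^{(3)}(5)] = −1/720 × (-1.26313e-08 − (-0.00384000)) = -5.33332e-06.
After k=2: 0.0241044.
k=3: B_{6}/(6)! × [f^{(5)}(41) − f^{(5)}(5)] = 1/30240 × (-3.15595e-10 − (-0.00645120)) = 2.13333e-07.

S_3 ≈ 0.0241046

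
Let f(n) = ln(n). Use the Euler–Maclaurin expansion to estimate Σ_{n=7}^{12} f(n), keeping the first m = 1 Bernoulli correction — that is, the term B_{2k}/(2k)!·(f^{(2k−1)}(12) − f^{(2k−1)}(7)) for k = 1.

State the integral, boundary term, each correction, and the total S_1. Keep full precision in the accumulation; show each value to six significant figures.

∫_7^12 ln(x) dx evaluates to 11.1975.
½[f(7) + f(12)] = ½[1.94591 + 2.48491] = 2.21541.
Integral + boundary = 13.4129.
Correction k=1: B_{2}/2! · (f^{(1)}(12) − f^{(1)}(7)) = 1/12 · (0.0833333 − 0.142857) = -0.00496032.

S_1 ≈ 13.4080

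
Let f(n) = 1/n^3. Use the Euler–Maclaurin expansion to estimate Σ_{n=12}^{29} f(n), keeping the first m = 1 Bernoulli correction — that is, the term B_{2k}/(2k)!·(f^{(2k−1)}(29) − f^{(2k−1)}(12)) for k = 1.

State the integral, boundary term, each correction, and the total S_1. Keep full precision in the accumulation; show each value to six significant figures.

∫_12^29 1/x^3 dx evaluates to 0.00287769.
Endpoint term: (f(12) + f(29))/2 = (0.000578704 + 4.10021e-05)/2 = 0.000309853.
So far: 0.00318754.
Correction k=1: B_{2}/2! · (f^{(1)}(29) − f^{(1)}(12)) = 1/12 · (-4.24160e-06 − (-0.000144676)) = 1.17029e-05.

S_1 ≈ 0.00319925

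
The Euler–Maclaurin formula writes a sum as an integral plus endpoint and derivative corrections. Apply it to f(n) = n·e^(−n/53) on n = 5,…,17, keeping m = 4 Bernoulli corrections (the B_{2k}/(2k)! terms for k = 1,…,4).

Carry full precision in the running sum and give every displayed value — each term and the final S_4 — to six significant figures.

∫_5^17 x·e^(−x/53) dx evaluates to 105.279.
½[f(5) + f(17)] = ½[4.54987 + 12.3352] = 8.44254.
Integral + boundary = 113.721.
Correction k=1: B_{2}/2! · (f^{(1)}(17) − f^{(1)}(5)) = 1/12 · (0.492861 − 0.824127) = -0.0276055.
Running total after k=1: 113.693.
Correction k=2: B_{4}/4! · (f^{(3)}(17) − f^{(3)}(5)) = −1/720 · (0.000692084 − 0.000941287) = 3.46115e-07.
Running total after k=2: 113.693.
Correction k=3: B_{6}/6! · (f^{(5)}(17) − f^{(5)}(5)) = 1/30240 · (4.30299e-07 − 5.65748e-07) = -4.47913e-12.
Running total after k=3: 113.693.
Correction k=4: B_{8}/8! · (f^{(7)}(17) − f^{(7)}(5)) = −1/1209600 · (2.18660e-10 − 2.83517e-10) = 5.36181e-17.

S_4 ≈ 113.693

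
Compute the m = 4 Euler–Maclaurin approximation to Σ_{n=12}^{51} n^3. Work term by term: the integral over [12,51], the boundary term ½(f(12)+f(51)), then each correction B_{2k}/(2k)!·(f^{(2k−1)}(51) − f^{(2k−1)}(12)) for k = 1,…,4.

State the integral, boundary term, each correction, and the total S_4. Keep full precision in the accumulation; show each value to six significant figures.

∫_12^51 x^3 dx evaluates to 1.68612e+06.
Endpoint term: (f(12) + f(51))/2 = (1728.00 + 132651)/2 = 67189.5.
So far: 1.75331e+06.
Order-1 term: 1/12 · (7803.00 − 432.000) = 614.250.
Running total after k=1: 1.75392e+06.
Order-2 term: −1/720 · (6.00000 − 6.00000) = 0.00000.
Running total after k=2: 1.75392e+06.
Order-3 term: 1/30240 · (0.00000 − 0.00000) = 0.00000.
Running total after k=3: 1.75392e+06.
Order-4 term: −1/1209600 · (0.00000 − 0.00000) = 0.00000.

S_4 ≈ 1.75392e+06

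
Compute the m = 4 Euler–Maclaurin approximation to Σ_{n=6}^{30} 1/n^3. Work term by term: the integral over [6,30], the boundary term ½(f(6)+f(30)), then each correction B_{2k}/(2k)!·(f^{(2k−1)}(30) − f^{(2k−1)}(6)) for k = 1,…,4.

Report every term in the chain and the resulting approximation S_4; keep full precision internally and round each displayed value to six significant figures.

∫_6^30 1/x^3 dx evaluates to 0.0133333.
Boundary: ½(f(6) + f(30)) = ½(0.00462963 + 3.70370e-05) = 0.00233333.
Running total after boundary: 0.0156667.
Correction k=1: B_{2}/2! · (f^{(1)}(30) − f^{(1)}(6)) = 1/12 · (-3.70370e-06 − (-0.00231481)) = 0.000192593.
Running total after k=1: 0.0158593.
Correction k=2: B_{4}/4! · (f^{(3)}(30) − f^{(3)}(6)) = −1/720 · (-8.23045e-08 − (-0.00128601)) = -1.78601e-06.
Running total after k=2: 0.0158575.
Correction k=3: B_{6}/6! · (f^{(5)}(30) − f^{(5)}(6)) = 1/30240 · (-3.84088e-09 − (-0.00150034)) = 4.96144e-08.
Running total after k=3: 0.0158575.
Correction k=4: B_{8}/8! · (f^{(7)}(30) − f^{(7)}(6)) = −1/1209600 · (-3.07270e-10 − (-0.00300069)) = -2.48073e-09.

S_4 ≈ 0.0158575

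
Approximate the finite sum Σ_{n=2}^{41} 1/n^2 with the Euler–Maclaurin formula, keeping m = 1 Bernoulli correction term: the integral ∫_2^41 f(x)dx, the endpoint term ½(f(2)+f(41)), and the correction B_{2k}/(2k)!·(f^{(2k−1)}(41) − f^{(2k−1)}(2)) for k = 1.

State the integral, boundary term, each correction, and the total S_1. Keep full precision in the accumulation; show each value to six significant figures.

S_1 ≈ 0.621738

Integral: ∫_2^41 1/x^2 dx = 0.475610.
Endpoint term: (f(2) + f(41))/2 = (0.250000 + 0.000594884)/2 = 0.125297.
Integral + boundary = 0.600907.
Order-1 term: 1/12 · (-2.90187e-05 − (-0.250000)) = 0.0208309.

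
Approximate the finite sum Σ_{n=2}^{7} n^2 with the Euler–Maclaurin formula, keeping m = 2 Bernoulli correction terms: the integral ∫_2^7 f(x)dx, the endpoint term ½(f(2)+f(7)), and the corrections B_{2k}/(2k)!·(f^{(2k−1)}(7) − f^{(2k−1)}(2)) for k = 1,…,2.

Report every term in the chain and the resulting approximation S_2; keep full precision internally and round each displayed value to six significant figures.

S_2 ≈ 139.000

Integral: ∫_2^7 x^2 dx = 111.667.
Endpoint term: (f(2) + f(7))/2 = (4.00000 + 49.0000)/2 = 26.5000.
So far: 138.167.
k=1: B_{2}/(2)! × [f^{(1)}(7) − f^{(1)}(2)] = 1/12 × (14.0000 − 4.00000) = 0.833333.
Running total after k=1: 139.000.
k=2: B_{4}/(4)! × [f^{(3)}(7) − f^{(3)}(2)] = −1/720 × (0.00000 − 0.00000) = 0.00000.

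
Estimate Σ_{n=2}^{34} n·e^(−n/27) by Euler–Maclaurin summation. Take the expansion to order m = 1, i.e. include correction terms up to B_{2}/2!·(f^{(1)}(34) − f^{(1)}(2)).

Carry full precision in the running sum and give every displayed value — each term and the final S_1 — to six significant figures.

∫_2^34 x·e^(−x/27) dx evaluates to 259.572.
½[f(2) + f(34)] = ½[1.85721 + 9.65138] = 5.75429.
So far: 265.326.
Correction k=1: B_{2}/2! · (f^{(1)}(34) − f^{(1)}(2)) = 1/12 · (-0.0735944 − 0.859818) = -0.0777843.

S_1 ≈ 265.248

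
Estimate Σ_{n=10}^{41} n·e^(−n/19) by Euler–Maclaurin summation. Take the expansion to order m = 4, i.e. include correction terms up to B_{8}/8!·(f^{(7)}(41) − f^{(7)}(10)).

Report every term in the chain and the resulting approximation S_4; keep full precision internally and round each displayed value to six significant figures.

Integral: ∫_10^41 x·e^(−x/19) dx = 193.771.
Endpoint term: (f(10) + f(41))/2 = (5.90778 + 4.73829)/2 = 5.32303.
Integral + boundary = 199.094.
Correction k=1: B_{2}/2! · (f^{(1)}(41) − f^{(1)}(10)) = 1/12 · (-0.133816 − 0.279842) = -0.0344715.
After k=1: 199.059.
Correction k=2: B_{4}/4! · (f^{(3)}(41) − f^{(3)}(10)) = −1/720 · (0.000269586 − 0.00404819) = 5.24806e-06.
After k=2: 199.059.
Correction k=3: B_{6}/6! · (f^{(5)}(41) − f^{(5)}(10)) = 1/30240 · (2.52037e-06 − 2.02803e-05) = -5.87300e-10.
After k=3: 199.059.
Correction k=4: B_{8}/8! · (f^{(7)}(41) − f^{(7)}(10)) = −1/1209600 · (1.18946e-08 − 8.12931e-08) = 5.73731e-14.

S_4 ≈ 199.059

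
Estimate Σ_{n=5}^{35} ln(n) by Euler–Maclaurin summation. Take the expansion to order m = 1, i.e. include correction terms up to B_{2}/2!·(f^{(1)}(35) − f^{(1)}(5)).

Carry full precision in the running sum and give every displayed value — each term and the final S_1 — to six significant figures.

S_1 ≈ 88.9581

∫_5^35 ln(x) dx evaluates to 86.3900.
½[f(5) + f(35)] = ½[1.60944 + 3.55535] = 2.58239.
So far: 88.9724.
Correction k=1: B_{2}/2! · (f^{(1)}(35) − f^{(1)}(5)) = 1/12 · (0.0285714 − 0.200000) = -0.0142857.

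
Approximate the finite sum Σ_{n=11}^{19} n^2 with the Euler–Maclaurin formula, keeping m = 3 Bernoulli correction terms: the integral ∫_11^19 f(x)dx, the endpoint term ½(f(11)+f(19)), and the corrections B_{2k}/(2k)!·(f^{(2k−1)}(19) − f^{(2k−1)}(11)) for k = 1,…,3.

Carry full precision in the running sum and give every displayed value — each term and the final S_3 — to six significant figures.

S_3 ≈ 2085.00

∫_11^19 x^2 dx evaluates to 1842.67.
Endpoint term: (f(11) + f(19))/2 = (121.000 + 361.000)/2 = 241.000.
Running total after boundary: 2083.67.
k=1: B_{2}/(2)! × [f^{(1)}(19) − f^{(1)}(11)] = 1/12 × (38.0000 − 22.0000) = 1.33333.
Running total after k=1: 2085.00.
k=2: B_{4}/(4)! × [f^{(3)}(19) − f^{(3)}(11)] = −1/720 × (0.00000 − 0.00000) = 0.00000.
Running total after k=2: 2085.00.
k=3: B_{6}/(6)! × [f^{(5)}(19) − f^{(5)}(11)] = 1/30240 × (0.00000 − 0.00000) = 0.00000.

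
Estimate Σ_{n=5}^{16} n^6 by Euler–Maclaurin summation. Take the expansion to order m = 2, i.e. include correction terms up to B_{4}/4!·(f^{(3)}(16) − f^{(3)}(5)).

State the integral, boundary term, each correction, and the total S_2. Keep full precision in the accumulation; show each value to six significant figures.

S_2 ≈ 4.72552e+07

∫_5^16 x^6 dx evaluates to 3.83368e+07.
½[f(5) + f(16)] = ½[15625.0 + 1.67772e+07] = 8.39642e+06.
Running total after boundary: 4.67332e+07.
Order-1 term: 1/12 · (6.29146e+06 − 18750.0) = 522726.
After k=1: 4.72559e+07.
Order-2 term: −1/720 · (491520 − 15000.0) = -661.833.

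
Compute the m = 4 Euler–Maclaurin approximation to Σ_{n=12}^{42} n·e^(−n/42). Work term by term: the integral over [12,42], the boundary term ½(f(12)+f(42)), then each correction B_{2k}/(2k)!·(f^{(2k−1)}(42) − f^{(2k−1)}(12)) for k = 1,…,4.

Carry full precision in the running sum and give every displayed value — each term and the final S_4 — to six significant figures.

∫_12^42 x·e^(−x/42) dx evaluates to 406.472.
Endpoint term: (f(12) + f(42))/2 = (9.01773 + 15.4509)/2 = 12.2343.
So far: 418.706.
Order-1 term: 1/12 · (0.00000 − 0.536769) = -0.0447308.
Running total after k=1: 418.661.
Order-2 term: −1/720 · (0.000417097 − 0.00115631) = 1.02668e-06.
Running total after k=2: 418.661.
Order-3 term: 1/30240 · (4.72899e-07 − 1.13850e-06) = -2.20108e-11.
Running total after k=3: 418.661.
Order-4 term: −1/1209600 · (4.02125e-10 − 9.19221e-10) = 4.27493e-16.

S_4 ≈ 418.661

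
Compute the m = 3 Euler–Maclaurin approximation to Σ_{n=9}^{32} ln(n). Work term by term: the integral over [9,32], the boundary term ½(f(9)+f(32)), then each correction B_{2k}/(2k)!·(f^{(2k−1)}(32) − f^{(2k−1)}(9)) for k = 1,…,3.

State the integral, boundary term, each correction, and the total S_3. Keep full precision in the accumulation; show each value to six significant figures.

∫_9^32 ln(x) dx evaluates to 68.1285.
½[f(9) + f(32)] = ½[2.19722 + 3.46574] = 2.83148.
Running total after boundary: 70.9600.
Correction k=1: B_{2}/2! · (f^{(1)}(32) − f^{(1)}(9)) = 1/12 · (0.0312500 − 0.111111) = -0.00665509.
After k=1: 70.9534.
Correction k=2: B_{4}/4! · (f^{(3)}(32) − f^{(3)}(9)) = −1/720 · (6.10352e-05 − 0.00274348) = 3.72562e-06.
After k=2: 70.9534.
Correction k=3: B_{6}/6! · (f^{(5)}(32) − f^{(5)}(9)) = 1/30240 · (7.15256e-07 − 0.000406442) = -1.34169e-08.

S_3 ≈ 70.9534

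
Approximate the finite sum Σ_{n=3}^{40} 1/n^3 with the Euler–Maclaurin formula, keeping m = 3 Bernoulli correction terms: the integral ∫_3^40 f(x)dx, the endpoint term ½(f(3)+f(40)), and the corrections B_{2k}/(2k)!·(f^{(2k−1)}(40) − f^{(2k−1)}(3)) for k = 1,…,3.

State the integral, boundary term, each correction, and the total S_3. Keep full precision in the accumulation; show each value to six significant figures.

The integral term ∫_3^40 1/x^3 dx = 0.0552431.
Boundary: ½(f(3) + f(40)) = ½(0.0370370 + 1.56250e-05) = 0.0185263.
Integral + boundary = 0.0737694.
Order-1 term: 1/12 · (-1.17187e-06 − (-0.0370370)) = 0.00308632.
Running total after k=1: 0.0768557.
Order-2 term: −1/720 · (-1.46484e-08 − (-0.0823045)) = -0.000114312.
Running total after k=2: 0.0767414.
Order-3 term: 1/30240 · (-3.84521e-10 − (-0.384088)) = 1.27013e-05.

S_3 ≈ 0.0767541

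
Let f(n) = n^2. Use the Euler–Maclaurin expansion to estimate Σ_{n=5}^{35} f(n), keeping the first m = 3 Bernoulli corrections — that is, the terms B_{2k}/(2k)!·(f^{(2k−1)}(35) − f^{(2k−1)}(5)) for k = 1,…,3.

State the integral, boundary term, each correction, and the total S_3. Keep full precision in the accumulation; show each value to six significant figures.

Integral: ∫_5^35 x^2 dx = 14250.0.
½[f(5) + f(35)] = ½[25.0000 + 1225.00] = 625.000.
Running total after boundary: 14875.0.
k=1: B_{2}/(2)! × [f^{(1)}(35) − f^{(1)}(5)] = 1/12 × (70.0000 − 10.0000) = 5.00000.
Partial sum through k=1: 14880.0.
k=2: B_{4}/(4)! × [f^{(3)}(35) − f^{(3)}(5)] = −1/720 × (0.00000 − 0.00000) = 0.00000.
Partial sum through k=2: 14880.0.
k=3: B_{6}/(6)! × [f^{(5)}(35) − f^{(5)}(5)] = 1/30240 × (0.00000 − 0.00000) = 0.00000.

S_3 ≈ 14880.0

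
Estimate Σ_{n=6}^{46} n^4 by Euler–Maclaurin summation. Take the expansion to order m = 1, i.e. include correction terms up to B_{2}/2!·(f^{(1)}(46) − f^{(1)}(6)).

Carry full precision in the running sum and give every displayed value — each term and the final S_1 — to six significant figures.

∫_6^46 x^4 dx evaluates to 4.11910e+07.
Boundary: ½(f(6) + f(46)) = ½(1296.00 + 4.47746e+06) = 2.23938e+06.
Running total after boundary: 4.34304e+07.
k=1: B_{2}/(2)! × [f^{(1)}(46) − f^{(1)}(6)] = 1/12 × (389344 − 864.000) = 32373.3.

S_1 ≈ 4.34628e+07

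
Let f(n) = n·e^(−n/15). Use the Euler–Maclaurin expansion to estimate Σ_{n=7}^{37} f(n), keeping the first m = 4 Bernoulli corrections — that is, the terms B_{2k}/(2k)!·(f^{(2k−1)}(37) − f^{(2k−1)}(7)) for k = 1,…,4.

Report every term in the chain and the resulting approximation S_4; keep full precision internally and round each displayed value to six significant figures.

∫_7^37 x·e^(−x/15) dx evaluates to 140.743.
½[f(7) + f(37)] = ½[4.38962 + 3.14009] = 3.76486.
Integral + boundary = 144.508.
k=1: B_{2}/(2)! × [f^{(1)}(37) − f^{(1)}(7)] = 1/12 × (-0.124472 − 0.334448) = -0.0382433.
After k=1: 144.470.
k=2: B_{4}/(4)! × [f^{(3)}(37) − f^{(3)}(7)] = −1/720 × (0.000201167 − 0.00706056) = 9.52693e-06.
After k=2: 144.470.
k=3: B_{6}/(6)! × [f^{(5)}(37) − f^{(5)}(7)] = 1/30240 × (4.24686e-06 − 5.61542e-05) = -1.71651e-09.
After k=3: 144.470.
k=4: B_{8}/(8)! × [f^{(7)}(37) − f^{(7)}(7)] = −1/1209600 × (3.37762e-08 − 3.59680e-07) = 2.69431e-13.

S_4 ≈ 144.470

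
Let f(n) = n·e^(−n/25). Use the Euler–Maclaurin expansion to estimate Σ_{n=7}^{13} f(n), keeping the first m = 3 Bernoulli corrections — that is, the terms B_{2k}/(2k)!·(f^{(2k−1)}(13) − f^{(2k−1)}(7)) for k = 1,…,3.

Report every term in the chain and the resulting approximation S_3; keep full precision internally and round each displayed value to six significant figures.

S_3 ≈ 46.3205

The integral term ∫_7^13 x·e^(−x/25) dx = 39.8325.
Endpoint term: (f(7) + f(13))/2 = (5.29049 + 7.72877)/2 = 6.50963.
Integral + boundary = 46.3421.
Order-1 term: 1/12 · (0.285370 − 0.544164) = -0.0215662.
After k=1: 46.3205.
Order-2 term: −1/720 · (0.00235906 − 0.00328917) = 1.29182e-06.
After k=2: 46.3205.
Order-3 term: 1/30240 · (6.81844e-06 − 9.13229e-06) = -7.65162e-11.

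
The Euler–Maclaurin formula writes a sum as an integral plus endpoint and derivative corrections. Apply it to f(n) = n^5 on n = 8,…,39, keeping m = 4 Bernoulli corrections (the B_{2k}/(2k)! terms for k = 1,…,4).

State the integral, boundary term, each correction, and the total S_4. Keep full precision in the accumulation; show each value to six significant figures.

The integral term ∫_8^39 x^5 dx = 5.86414e+08.
Boundary: ½(f(8) + f(39)) = ½(32768.0 + 9.02242e+07) = 4.51285e+07.
Integral + boundary = 6.31542e+08.
Correction k=1: B_{2}/2! · (f^{(1)}(39) − f^{(1)}(8)) = 1/12 · (1.15672e+07 − 20480.0) = 962227.
Partial sum through k=1: 6.32504e+08.
Correction k=2: B_{4}/4! · (f^{(3)}(39) − f^{(3)}(8)) = −1/720 · (91260.0 − 3840.00) = -121.417.
Partial sum through k=2: 6.32504e+08.
Correction k=3: B_{6}/6! · (f^{(5)}(39) − f^{(5)}(8)) = 1/30240 · (120.000 − 120.000) = 0.00000.
Partial sum through k=3: 6.32504e+08.
Correction k=4: B_{8}/8! · (f^{(7)}(39) − f^{(7)}(8)) = −1/1209600 · (0.00000 − 0.00000) = 0.00000.

S_4 ≈ 6.32504e+08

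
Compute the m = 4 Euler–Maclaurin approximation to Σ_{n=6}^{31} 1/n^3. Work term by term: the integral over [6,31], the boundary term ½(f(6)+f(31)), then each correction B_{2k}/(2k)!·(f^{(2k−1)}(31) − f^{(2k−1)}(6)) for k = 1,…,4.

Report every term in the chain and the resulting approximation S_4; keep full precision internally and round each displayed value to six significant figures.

∫_6^31 1/x^3 dx evaluates to 0.0133686.
Endpoint term: (f(6) + f(31))/2 = (0.00462963 + 3.35672e-05)/2 = 0.00233160.
Running total after boundary: 0.0157002.
k=1: B_{2}/(2)! × [f^{(1)}(31) − f^{(1)}(6)] = 1/12 × (-3.24844e-06 − (-0.00231481)) = 0.000192631.
Running total after k=1: 0.0158928.
k=2: B_{4}/(4)! × [f^{(3)}(31) − f^{(3)}(6)] = −1/720 × (-6.76054e-08 − (-0.00128601)) = -1.78603e-06.
Running total after k=2: 0.0158910.
k=3: B_{6}/(6)! × [f^{(5)}(31) − f^{(5)}(6)] = 1/30240 × (-2.95466e-09 − (-0.00150034)) = 4.96144e-08.
Running total after k=3: 0.0158911.
k=4: B_{8}/(8)! × [f^{(7)}(31) − f^{(7)}(6)] = −1/1209600 × (-2.21369e-10 − (-0.00300069)) = -2.48073e-09.

S_4 ≈ 0.0158911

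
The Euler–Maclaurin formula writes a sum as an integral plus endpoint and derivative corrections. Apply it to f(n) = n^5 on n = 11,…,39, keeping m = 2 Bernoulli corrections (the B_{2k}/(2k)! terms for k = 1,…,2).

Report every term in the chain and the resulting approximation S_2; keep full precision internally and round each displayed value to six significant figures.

The integral term ∫_11^39 x^5 dx = 5.86162e+08.
½[f(11) + f(39)] = ½[161051 + 9.02242e+07] = 4.51926e+07.
Running total after boundary: 6.31355e+08.
Correction k=1: B_{2}/2! · (f^{(1)}(39) − f^{(1)}(11)) = 1/12 · (1.15672e+07 − 73205.0) = 957833.
After k=1: 6.32312e+08.
Correction k=2: B_{4}/4! · (f^{(3)}(39) − f^{(3)}(11)) = −1/720 · (91260.0 − 7260.00) = -116.667.

S_2 ≈ 6.32312e+08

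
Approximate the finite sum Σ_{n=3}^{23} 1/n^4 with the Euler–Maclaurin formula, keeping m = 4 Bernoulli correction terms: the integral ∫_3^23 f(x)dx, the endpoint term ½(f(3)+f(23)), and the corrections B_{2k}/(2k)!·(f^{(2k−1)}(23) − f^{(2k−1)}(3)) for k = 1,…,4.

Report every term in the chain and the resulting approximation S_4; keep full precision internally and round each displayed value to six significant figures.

S_4 ≈ 0.0197969

The integral term ∫_3^23 1/x^4 dx = 0.0123183.
½[f(3) + f(23)] = ½[0.0123457 + 3.57346e-06] = 0.00617463.
Running total after boundary: 0.0184929.
Correction k=1: B_{2}/2! · (f^{(1)}(23) − f^{(1)}(3)) = 1/12 · (-6.21471e-07 − (-0.0164609)) = 0.00137169.
Running total after k=1: 0.0198646.
Correction k=2: B_{4}/4! · (f^{(3)}(23) − f^{(3)}(3)) = −1/720 · (-3.52441e-08 − (-0.0548697)) = -7.62078e-05.
Running total after k=2: 0.0197884.
Correction k=3: B_{6}/6! · (f^{(5)}(23) − f^{(5)}(3)) = 1/30240 · (-3.73094e-09 − (-0.341411)) = 1.12901e-05.
Running total after k=3: 0.0197997.
Correction k=4: B_{8}/8! · (f^{(7)}(23) − f^{(7)}(3)) = −1/1209600 · (-6.34754e-10 − (-3.41411)) = -2.82251e-06.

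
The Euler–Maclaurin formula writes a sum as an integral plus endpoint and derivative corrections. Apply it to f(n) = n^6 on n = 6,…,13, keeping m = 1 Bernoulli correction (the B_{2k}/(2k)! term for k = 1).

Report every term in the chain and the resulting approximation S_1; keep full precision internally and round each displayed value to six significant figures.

S_1 ≈ 1.15426e+07

Integral: ∫_6^13 x^6 dx = 8.92408e+06.
Boundary: ½(f(6) + f(13)) = ½(46656.0 + 4.82681e+06) = 2.43673e+06.
Running total after boundary: 1.13608e+07.
Order-1 term: 1/12 · (2.22776e+06 − 46656.0) = 181758.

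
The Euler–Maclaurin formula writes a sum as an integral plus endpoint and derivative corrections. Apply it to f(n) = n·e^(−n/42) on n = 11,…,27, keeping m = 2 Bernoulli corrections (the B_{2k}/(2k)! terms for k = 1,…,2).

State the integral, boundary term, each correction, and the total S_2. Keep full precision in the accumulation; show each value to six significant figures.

S_2 ≈ 200.660

Integral: ∫_11^27 x·e^(−x/42) dx = 189.361.
Endpoint term: (f(11) + f(27))/2 = (8.46543 + 14.1963)/2 = 11.3309.
Integral + boundary = 200.692.
Correction k=1: B_{2}/2! · (f^{(1)}(27) − f^{(1)}(11)) = 1/12 · (0.187781 − 0.568027) = -0.0316871.
Partial sum through k=1: 200.660.
Correction k=2: B_{4}/4! · (f^{(3)}(27) − f^{(3)}(11)) = −1/720 · (0.000702584 − 0.00119456) = 6.83294e-07.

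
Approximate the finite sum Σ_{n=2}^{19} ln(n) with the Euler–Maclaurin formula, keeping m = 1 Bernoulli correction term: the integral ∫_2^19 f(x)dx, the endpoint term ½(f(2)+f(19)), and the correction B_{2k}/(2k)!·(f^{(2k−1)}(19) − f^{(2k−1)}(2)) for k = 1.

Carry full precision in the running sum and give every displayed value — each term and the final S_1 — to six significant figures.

Integral: ∫_2^19 ln(x) dx = 37.5580.
Endpoint term: (f(2) + f(19))/2 = (0.693147 + 2.94444)/2 = 1.81879.
Running total after boundary: 39.3768.
k=1: B_{2}/(2)! × [f^{(1)}(19) − f^{(1)}(2)] = 1/12 × (0.0526316 − 0.500000) = -0.0372807.

S_1 ≈ 39.3396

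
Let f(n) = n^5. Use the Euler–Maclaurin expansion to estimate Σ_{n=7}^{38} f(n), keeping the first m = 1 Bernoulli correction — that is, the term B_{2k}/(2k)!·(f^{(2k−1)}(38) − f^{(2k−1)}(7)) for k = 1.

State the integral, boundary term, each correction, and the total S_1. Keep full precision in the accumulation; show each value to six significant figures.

The integral term ∫_7^38 x^5 dx = 5.01803e+08.
Boundary: ½(f(7) + f(38)) = ½(16807.0 + 7.92352e+07) = 3.96260e+07.
Running total after boundary: 5.41429e+08.
Correction k=1: B_{2}/2! · (f^{(1)}(38) − f^{(1)}(7)) = 1/12 · (1.04257e+07 − 12005.0) = 867806.

S_1 ≈ 5.42297e+08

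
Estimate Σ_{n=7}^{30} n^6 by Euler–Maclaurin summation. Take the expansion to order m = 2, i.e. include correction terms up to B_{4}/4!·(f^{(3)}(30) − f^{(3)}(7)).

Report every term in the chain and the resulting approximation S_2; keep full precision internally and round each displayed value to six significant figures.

Integral: ∫_7^30 x^6 dx = 3.12417e+09.
Boundary: ½(f(7) + f(30)) = ½(117649 + 7.29000e+08) = 3.64559e+08.
Running total after boundary: 3.48873e+09.
Correction k=1: B_{2}/2! · (f^{(1)}(30) − f^{(1)}(7)) = 1/12 · (1.45800e+08 − 100842) = 1.21416e+07.
Partial sum through k=1: 3.50087e+09.
Correction k=2: B_{4}/4! · (f^{(3)}(30) − f^{(3)}(7)) = −1/720 · (3.24000e+06 − 41160.0) = -4442.83.

S_2 ≈ 3.50086e+09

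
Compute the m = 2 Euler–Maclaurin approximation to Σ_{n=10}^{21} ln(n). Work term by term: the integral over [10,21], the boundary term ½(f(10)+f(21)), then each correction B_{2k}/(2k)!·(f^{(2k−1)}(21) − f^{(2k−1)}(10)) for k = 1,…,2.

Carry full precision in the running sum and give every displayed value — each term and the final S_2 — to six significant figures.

∫_10^21 ln(x) dx evaluates to 29.9091.
Boundary: ½(f(10) + f(21)) = ½(2.30259 + 3.04452) = 2.67355.
So far: 32.5827.
Order-1 term: 1/12 · (0.0476190 − 0.100000) = -0.00436508.
Running total after k=1: 32.5783.
Order-2 term: −1/720 · (0.000215959 − 0.00200000) = 2.47783e-06.

S_2 ≈ 32.5783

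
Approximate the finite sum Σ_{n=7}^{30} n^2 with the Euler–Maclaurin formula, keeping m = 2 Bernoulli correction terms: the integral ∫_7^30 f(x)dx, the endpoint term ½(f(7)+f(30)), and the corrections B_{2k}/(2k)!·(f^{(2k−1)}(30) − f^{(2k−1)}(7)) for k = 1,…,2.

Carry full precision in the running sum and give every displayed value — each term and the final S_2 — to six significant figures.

∫_7^30 x^2 dx evaluates to 8885.67.
Endpoint term: (f(7) + f(30))/2 = (49.0000 + 900.000)/2 = 474.500.
Integral + boundary = 9360.17.
Correction k=1: B_{2}/2! · (f^{(1)}(30) − f^{(1)}(7)) = 1/12 · (60.0000 − 14.0000) = 3.83333.
Running total after k=1: 9364.00.
Correction k=2: B_{4}/4! · (f^{(3)}(30) − f^{(3)}(7)) = −1/720 · (0.00000 − 0.00000) = 0.00000.

S_2 ≈ 9364.00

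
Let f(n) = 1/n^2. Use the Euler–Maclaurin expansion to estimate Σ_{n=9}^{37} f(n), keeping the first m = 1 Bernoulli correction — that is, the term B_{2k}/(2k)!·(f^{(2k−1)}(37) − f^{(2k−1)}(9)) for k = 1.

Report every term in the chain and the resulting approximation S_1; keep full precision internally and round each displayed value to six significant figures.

Integral: ∫_9^37 1/x^2 dx = 0.0840841.
½[f(9) + f(37)] = ½[0.0123457 + 0.000730460] = 0.00653807.
So far: 0.0906222.
Order-1 term: 1/12 · (-3.94843e-05 − (-0.00274348)) = 0.000225333.

S_1 ≈ 0.0908475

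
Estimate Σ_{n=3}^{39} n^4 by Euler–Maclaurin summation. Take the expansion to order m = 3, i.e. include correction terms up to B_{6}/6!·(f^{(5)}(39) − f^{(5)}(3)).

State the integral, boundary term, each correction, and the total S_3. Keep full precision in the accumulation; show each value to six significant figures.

Integral: ∫_3^39 x^4 dx = 1.80448e+07.
Boundary: ½(f(3) + f(39)) = ½(81.0000 + 2.31344e+06) = 1.15676e+06.
Integral + boundary = 1.92016e+07.
Order-1 term: 1/12 · (237276 − 108.000) = 19764.0.
After k=1: 1.92213e+07.
Order-2 term: −1/720 · (936.000 − 72.0000) = -1.20000.
After k=2: 1.92213e+07.
Order-3 term: 1/30240 · (0.00000 − 0.00000) = 0.00000.

S_3 ≈ 1.92213e+07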